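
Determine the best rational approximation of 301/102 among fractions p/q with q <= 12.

35/12

Expand x = 301/102 as a continued fraction with the Euclidean algorithm:
  301 = 2*102 + 97, so a_0 = 2.
  102 = 1*97 + 5, so a_1 = 1.
  97 = 19*5 + 2, so a_2 = 19.
  5 = 2*2 + 1, so a_3 = 2.
  2 = 2*1 + 0, so a_4 = 2.
so x = [2; 1, 19, 2, 2].
Convergents (p_i = a_i*p_{i-1} + p_{i-2}, q_i = a_i*q_{i-1} + q_{i-2} with p_{-2}=0, p_{-1}=1, q_{-2}=1, q_{-1}=0), until the denominator exceeds 12:
  i=0: a_0=2, p_0 = 2*1 + 0 = 2, q_0 = 2*0 + 1 = 1.
  i=1: a_1=1, p_1 = 1*2 + 1 = 3, q_1 = 1*1 + 0 = 1.
  i=2: a_2=19, p_2 = 19*3 + 2 = 59, q_2 = 19*1 + 1 = 20.
q_2 = 20 > 12, so the last convergent with denominator <= 12 is p_1/q_1 = 3/1.
The closest fraction with denominator <= 12 is either p_1/q_1 or the intermediate fraction (k*p_1 + p_0)/(k*q_1 + q_0) with the largest k >= 1 whose denominator stays <= 12; these approach x as k grows, and every other convergent or intermediate fraction in range is farther away.
Largest k: floor((12 - q_0)/q_1) = floor((12 - 1)/1) = 11.
That gives (11*3 + 2)/(11*1 + 1) = 35/12.
Compare the errors: |x - 3/1| = |301*1 - 3*102|/(102*1) = 5/102, and |x - 35/12| = |301*12 - 35*102|/(102*12) = 42/1224.
Cross-multiplying, 42*102 = 4284 < 6120 = 5*1224, so 42/1224 is smaller: the intermediate fraction 35/12 is closer to x than 3/1.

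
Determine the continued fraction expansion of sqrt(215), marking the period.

Write x_i = (sqrt(215) + m_i)/d_i with (m_0, d_0) = (0, 1). a_0 = floor(sqrt(215)) = 14, since 14^2 = 196 <= 215 < 225 = 15^2.
Iterate m_{i+1} = d_i*a_i - m_i, d_{i+1} = (215 - m_{i+1}^2)/d_i, a_{i+1} = floor((a_0 + m_{i+1})/d_{i+1}):
  m_1 = 1*14 - 0 = 14, d_1 = (215 - 14^2)/1 = 19/1 = 19, a_1 = floor((14 + 14)/19) = 1.
  m_2 = 19*1 - 14 = 5, d_2 = (215 - 5^2)/19 = 190/19 = 10, a_2 = floor((14 + 5)/10) = 1.
  m_3 = 10*1 - 5 = 5, d_3 = (215 - 5^2)/10 = 190/10 = 19, a_3 = floor((14 + 5)/19) = 1.
  m_4 = 19*1 - 5 = 14, d_4 = (215 - 14^2)/19 = 19/19 = 1, a_4 = floor((14 + 14)/1) = 28.
  m_5 = 1*28 - 14 = 14, d_5 = (215 - 14^2)/1 = 19/1 = 19: (m_5, d_5) = (m_1, d_1) = (14, 19), so from here the quotients repeat a_1, ..., a_4; the period length is 4.
Hence the expansion of sqrt(215) is a_0 = 14 followed by the repeating block 1, 1, 1, 28 (period 4).

[14; (1, 1, 1, 28)]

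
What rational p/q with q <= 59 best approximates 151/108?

Expand x = 151/108 as a continued fraction with the Euclidean algorithm:
  151 = 1*108 + 43, so a_0 = 1.
  108 = 2*43 + 22, so a_1 = 2.
  43 = 1*22 + 21, so a_2 = 1.
  22 = 1*21 + 1, so a_3 = 1.
  21 = 21*1 + 0, so a_4 = 21.
so x = [1; 2, 1, 1, 21].
Convergents (p_i = a_i*p_{i-1} + p_{i-2}, q_i = a_i*q_{i-1} + q_{i-2} with p_{-2}=0, p_{-1}=1, q_{-2}=1, q_{-1}=0), until the denominator exceeds 59:
  i=0: a_0=1, p_0 = 1*1 + 0 = 1, q_0 = 1*0 + 1 = 1.
  i=1: a_1=2, p_1 = 2*1 + 1 = 3, q_1 = 2*1 + 0 = 2.
  i=2: a_2=1, p_2 = 1*3 + 1 = 4, q_2 = 1*2 + 1 = 3.
  i=3: a_3=1, p_3 = 1*4 + 3 = 7, q_3 = 1*3 + 2 = 5.
  i=4: a_4=21, p_4 = 21*7 + 4 = 151, q_4 = 21*5 + 3 = 108.
q_4 = 108 > 59, so the last convergent with denominator <= 59 is p_3/q_3 = 7/5.
The closest fraction with denominator <= 59 is either p_3/q_3 or the intermediate fraction (k*p_3 + p_2)/(k*q_3 + q_2) with the largest k >= 1 whose denominator stays <= 59; these approach x as k grows, and every other convergent or intermediate fraction in range is farther away.
Largest k: floor((59 - q_2)/q_3) = floor((59 - 3)/5) = 11.
That gives (11*7 + 4)/(11*5 + 3) = 81/58.
Compare the errors: |x - 7/5| = |151*5 - 7*108|/(108*5) = 1/540, and |x - 81/58| = |151*58 - 81*108|/(108*58) = 10/6264.
Cross-multiplying, 10*540 = 5400 < 6264 = 1*6264, so 10/6264 is smaller: the intermediate fraction 81/58 is closer to x than 7/5.

81/58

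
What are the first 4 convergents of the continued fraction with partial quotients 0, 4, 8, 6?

Using the convergent recurrence p_i = a_i*p_{i-1} + p_{i-2}, q_i = a_i*q_{i-1} + q_{i-2} with p_{-2}=0, p_{-1}=1, q_{-2}=1, q_{-1}=0:
  i=0: a_0=0, p_0 = 0*1 + 0 = 0, q_0 = 0*0 + 1 = 1.
  i=1: a_1=4, p_1 = 4*0 + 1 = 1, q_1 = 4*1 + 0 = 4.
  i=2: a_2=8, p_2 = 8*1 + 0 = 8, q_2 = 8*4 + 1 = 33.
  i=3: a_3=6, p_3 = 6*8 + 1 = 49, q_3 = 6*33 + 4 = 202.

0/1, 1/4, 8/33, 49/202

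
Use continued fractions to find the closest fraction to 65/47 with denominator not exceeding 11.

11/8

Expand x = 65/47 as a continued fraction with the Euclidean algorithm:
  65 = 1*47 + 18, so a_0 = 1.
  47 = 2*18 + 11, so a_1 = 2.
  18 = 1*11 + 7, so a_2 = 1.
  11 = 1*7 + 4, so a_3 = 1.
  7 = 1*4 + 3, so a_4 = 1.
  4 = 1*3 + 1, so a_5 = 1.
  3 = 3*1 + 0, so a_6 = 3.
so x = [1; 2, 1, 1, 1, 1, 3].
Convergents (p_i = a_i*p_{i-1} + p_{i-2}, q_i = a_i*q_{i-1} + q_{i-2} with p_{-2}=0, p_{-1}=1, q_{-2}=1, q_{-1}=0), until the denominator exceeds 11:
  i=0: a_0=1, p_0 = 1*1 + 0 = 1, q_0 = 1*0 + 1 = 1.
  i=1: a_1=2, p_1 = 2*1 + 1 = 3, q_1 = 2*1 + 0 = 2.
  i=2: a_2=1, p_2 = 1*3 + 1 = 4, q_2 = 1*2 + 1 = 3.
  i=3: a_3=1, p_3 = 1*4 + 3 = 7, q_3 = 1*3 + 2 = 5.
  i=4: a_4=1, p_4 = 1*7 + 4 = 11, q_4 = 1*5 + 3 = 8.
  i=5: a_5=1, p_5 = 1*11 + 7 = 18, q_5 = 1*8 + 5 = 13.
q_5 = 13 > 11, so the last convergent with denominator <= 11 is p_4/q_4 = 11/8.
The closest fraction with denominator <= 11 is either p_4/q_4 or the intermediate fraction (k*p_4 + p_3)/(k*q_4 + q_3) with the largest k >= 1 whose denominator stays <= 11; these approach x as k grows, and every other convergent or intermediate fraction in range is farther away.
Largest k: floor((11 - q_3)/q_4) = floor((11 - 5)/8) = 0.
Since k = 0, no intermediate fraction beyond p_4/q_4 has denominator <= 11, so the convergent 11/8 is the closest (its error is |65*8 - 11*47|/(47*8) = 3/376).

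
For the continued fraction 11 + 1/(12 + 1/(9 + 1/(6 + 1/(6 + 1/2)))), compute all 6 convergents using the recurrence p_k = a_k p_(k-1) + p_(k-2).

Using the convergent recurrence p_i = a_i*p_{i-1} + p_{i-2}, q_i = a_i*q_{i-1} + q_{i-2} with p_{-2}=0, p_{-1}=1, q_{-2}=1, q_{-1}=0:
  i=0: a_0=11, p_0 = 11*1 + 0 = 11, q_0 = 11*0 + 1 = 1.
  i=1: a_1=12, p_1 = 12*11 + 1 = 133, q_1 = 12*1 + 0 = 12.
  i=2: a_2=9, p_2 = 9*133 + 11 = 1208, q_2 = 9*12 + 1 = 109.
  i=3: a_3=6, p_3 = 6*1208 + 133 = 7381, q_3 = 6*109 + 12 = 666.
  i=4: a_4=6, p_4 = 6*7381 + 1208 = 45494, q_4 = 6*666 + 109 = 4105.
  i=5: a_5=2, p_5 = 2*45494 + 7381 = 98369, q_5 = 2*4105 + 666 = 8876.

11/1, 133/12, 1208/109, 7381/666, 45494/4105, 98369/8876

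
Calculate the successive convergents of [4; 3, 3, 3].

4/1, 13/3, 43/10, 142/33

Using the convergent recurrence p_i = a_i*p_{i-1} + p_{i-2}, q_i = a_i*q_{i-1} + q_{i-2} with p_{-2}=0, p_{-1}=1, q_{-2}=1, q_{-1}=0:
  i=0: a_0=4, p_0 = 4*1 + 0 = 4, q_0 = 4*0 + 1 = 1.
  i=1: a_1=3, p_1 = 3*4 + 1 = 13, q_1 = 3*1 + 0 = 3.
  i=2: a_2=3, p_2 = 3*13 + 4 = 43, q_2 = 3*3 + 1 = 10.
  i=3: a_3=3, p_3 = 3*43 + 13 = 142, q_3 = 3*10 + 3 = 33.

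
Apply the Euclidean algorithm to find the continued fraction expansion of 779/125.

Run the Euclidean algorithm on 779 and 125; the successive quotients are the partial quotients a_0, a_1, ... (each step inverts the fractional part left over by the previous one):
  779 = 6*125 + 29, so a_0 = 6.
  125 = 4*29 + 9, so a_1 = 4.
  29 = 3*9 + 2, so a_2 = 3.
  9 = 4*2 + 1, so a_3 = 4.
  2 = 2*1 + 0, so a_4 = 2.
The remainder reaches 0 after 5 divisions, so the expansion has 5 partial quotients, read off in order.

[6; 4, 3, 4, 2]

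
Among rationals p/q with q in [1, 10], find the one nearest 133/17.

47/6

Expand x = 133/17 as a continued fraction with the Euclidean algorithm:
  133 = 7*17 + 14, so a_0 = 7.
  17 = 1*14 + 3, so a_1 = 1.
  14 = 4*3 + 2, so a_2 = 4.
  3 = 1*2 + 1, so a_3 = 1.
  2 = 2*1 + 0, so a_4 = 2.
so x = [7; 1, 4, 1, 2].
Convergents (p_i = a_i*p_{i-1} + p_{i-2}, q_i = a_i*q_{i-1} + q_{i-2} with p_{-2}=0, p_{-1}=1, q_{-2}=1, q_{-1}=0), until the denominator exceeds 10:
  i=0: a_0=7, p_0 = 7*1 + 0 = 7, q_0 = 7*0 + 1 = 1.
  i=1: a_1=1, p_1 = 1*7 + 1 = 8, q_1 = 1*1 + 0 = 1.
  i=2: a_2=4, p_2 = 4*8 + 7 = 39, q_2 = 4*1 + 1 = 5.
  i=3: a_3=1, p_3 = 1*39 + 8 = 47, q_3 = 1*5 + 1 = 6.
  i=4: a_4=2, p_4 = 2*47 + 39 = 133, q_4 = 2*6 + 5 = 17.
q_4 = 17 > 10, so the last convergent with denominator <= 10 is p_3/q_3 = 47/6.
The closest fraction with denominator <= 10 is either p_3/q_3 or the intermediate fraction (k*p_3 + p_2)/(k*q_3 + q_2) with the largest k >= 1 whose denominator stays <= 10; these approach x as k grows, and every other convergent or intermediate fraction in range is farther away.
Largest k: floor((10 - q_2)/q_3) = floor((10 - 5)/6) = 0.
Since k = 0, no intermediate fraction beyond p_3/q_3 has denominator <= 10, so the convergent 47/6 is the closest (its error is |133*6 - 47*17|/(17*6) = 1/102).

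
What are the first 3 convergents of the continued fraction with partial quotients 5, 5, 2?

5/1, 26/5, 57/11

Using the convergent recurrence p_i = a_i*p_{i-1} + p_{i-2}, q_i = a_i*q_{i-1} + q_{i-2} with p_{-2}=0, p_{-1}=1, q_{-2}=1, q_{-1}=0:
  i=0: a_0=5, p_0 = 5*1 + 0 = 5, q_0 = 5*0 + 1 = 1.
  i=1: a_1=5, p_1 = 5*5 + 1 = 26, q_1 = 5*1 + 0 = 5.
  i=2: a_2=2, p_2 = 2*26 + 5 = 57, q_2 = 2*5 + 1 = 11.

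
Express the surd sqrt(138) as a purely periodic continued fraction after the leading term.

Write x_i = (sqrt(138) + m_i)/d_i with (m_0, d_0) = (0, 1). a_0 = floor(sqrt(138)) = 11, since 11^2 = 121 <= 138 < 144 = 12^2.
Iterate m_{i+1} = d_i*a_i - m_i, d_{i+1} = (138 - m_{i+1}^2)/d_i, a_{i+1} = floor((a_0 + m_{i+1})/d_{i+1}):
  m_1 = 1*11 - 0 = 11, d_1 = (138 - 11^2)/1 = 17/1 = 17, a_1 = floor((11 + 11)/17) = 1.
  m_2 = 17*1 - 11 = 6, d_2 = (138 - 6^2)/17 = 102/17 = 6, a_2 = floor((11 + 6)/6) = 2.
  m_3 = 6*2 - 6 = 6, d_3 = (138 - 6^2)/6 = 102/6 = 17, a_3 = floor((11 + 6)/17) = 1.
  m_4 = 17*1 - 6 = 11, d_4 = (138 - 11^2)/17 = 17/17 = 1, a_4 = floor((11 + 11)/1) = 22.
  m_5 = 1*22 - 11 = 11, d_5 = (138 - 11^2)/1 = 17/1 = 17: (m_5, d_5) = (m_1, d_1) = (11, 17), so from here the quotients repeat a_1, ..., a_4; the period length is 4.
Hence the expansion of sqrt(138) is a_0 = 11 followed by the repeating block 1, 2, 1, 22 (period 4).

[11; (1, 2, 1, 22)]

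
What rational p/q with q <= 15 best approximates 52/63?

Expand x = 52/63 as a continued fraction with the Euclidean algorithm:
  52 = 0*63 + 52, so a_0 = 0.
  63 = 1*52 + 11, so a_1 = 1.
  52 = 4*11 + 8, so a_2 = 4.
  11 = 1*8 + 3, so a_3 = 1.
  8 = 2*3 + 2, so a_4 = 2.
  3 = 1*2 + 1, so a_5 = 1.
  2 = 2*1 + 0, so a_6 = 2.
so x = [0; 1, 4, 1, 2, 1, 2].
Convergents (p_i = a_i*p_{i-1} + p_{i-2}, q_i = a_i*q_{i-1} + q_{i-2} with p_{-2}=0, p_{-1}=1, q_{-2}=1, q_{-1}=0), until the denominator exceeds 15:
  i=0: a_0=0, p_0 = 0*1 + 0 = 0, q_0 = 0*0 + 1 = 1.
  i=1: a_1=1, p_1 = 1*0 + 1 = 1, q_1 = 1*1 + 0 = 1.
  i=2: a_2=4, p_2 = 4*1 + 0 = 4, q_2 = 4*1 + 1 = 5.
  i=3: a_3=1, p_3 = 1*4 + 1 = 5, q_3 = 1*5 + 1 = 6.
  i=4: a_4=2, p_4 = 2*5 + 4 = 14, q_4 = 2*6 + 5 = 17.
q_4 = 17 > 15, so the last convergent with denominator <= 15 is p_3/q_3 = 5/6.
The closest fraction with denominator <= 15 is either p_3/q_3 or the intermediate fraction (k*p_3 + p_2)/(k*q_3 + q_2) with the largest k >= 1 whose denominator stays <= 15; these approach x as k grows, and every other convergent or intermediate fraction in range is farther away.
Largest k: floor((15 - q_2)/q_3) = floor((15 - 5)/6) = 1.
That gives (1*5 + 4)/(1*6 + 5) = 9/11.
Compare the errors: |x - 5/6| = |52*6 - 5*63|/(63*6) = 3/378, and |x - 9/11| = |52*11 - 9*63|/(63*11) = 5/693.
Cross-multiplying, 5*378 = 1890 < 2079 = 3*693, so 5/693 is smaller: the intermediate fraction 9/11 is closer to x than 5/6.

9/11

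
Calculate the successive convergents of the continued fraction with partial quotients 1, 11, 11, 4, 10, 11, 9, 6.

Using the convergent recurrence p_i = a_i*p_{i-1} + p_{i-2}, q_i = a_i*q_{i-1} + q_{i-2} with p_{-2}=0, p_{-1}=1, q_{-2}=1, q_{-1}=0:
  i=0: a_0=1, p_0 = 1*1 + 0 = 1, q_0 = 1*0 + 1 = 1.
  i=1: a_1=11, p_1 = 11*1 + 1 = 12, q_1 = 11*1 + 0 = 11.
  i=2: a_2=11, p_2 = 11*12 + 1 = 133, q_2 = 11*11 + 1 = 122.
  i=3: a_3=4, p_3 = 4*133 + 12 = 544, q_3 = 4*122 + 11 = 499.
  i=4: a_4=10, p_4 = 10*544 + 133 = 5573, q_4 = 10*499 + 122 = 5112.
  i=5: a_5=11, p_5 = 11*5573 + 544 = 61847, q_5 = 11*5112 + 499 = 56731.
  i=6: a_6=9, p_6 = 9*61847 + 5573 = 562196, q_6 = 9*56731 + 5112 = 515691.
  i=7: a_7=6, p_7 = 6*562196 + 61847 = 3435023, q_7 = 6*515691 + 56731 = 3150877.

1/1, 12/11, 133/122, 544/499, 5573/5112, 61847/56731, 562196/515691, 3435023/3150877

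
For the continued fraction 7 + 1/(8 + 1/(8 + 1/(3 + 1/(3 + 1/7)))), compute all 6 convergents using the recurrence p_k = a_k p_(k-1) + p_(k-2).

Using the convergent recurrence p_i = a_i*p_{i-1} + p_{i-2}, q_i = a_i*q_{i-1} + q_{i-2} with p_{-2}=0, p_{-1}=1, q_{-2}=1, q_{-1}=0:
  i=0: a_0=7, p_0 = 7*1 + 0 = 7, q_0 = 7*0 + 1 = 1.
  i=1: a_1=8, p_1 = 8*7 + 1 = 57, q_1 = 8*1 + 0 = 8.
  i=2: a_2=8, p_2 = 8*57 + 7 = 463, q_2 = 8*8 + 1 = 65.
  i=3: a_3=3, p_3 = 3*463 + 57 = 1446, q_3 = 3*65 + 8 = 203.
  i=4: a_4=3, p_4 = 3*1446 + 463 = 4801, q_4 = 3*203 + 65 = 674.
  i=5: a_5=7, p_5 = 7*4801 + 1446 = 35053, q_5 = 7*674 + 203 = 4921.

7/1, 57/8, 463/65, 1446/203, 4801/674, 35053/4921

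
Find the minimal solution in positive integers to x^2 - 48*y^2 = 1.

First expand sqrt(48) as a continued fraction. With x_i = (sqrt(48) + m_i)/d_i and (m_0, d_0) = (0, 1): a_0 = floor(sqrt(48)) = 6, since 6^2 = 36 <= 48 < 49 = 7^2.
Iterate m_{i+1} = d_i*a_i - m_i, d_{i+1} = (48 - m_{i+1}^2)/d_i, a_{i+1} = floor((a_0 + m_{i+1})/d_{i+1}):
  m_1 = 1*6 - 0 = 6, d_1 = (48 - 6^2)/1 = 12/1 = 12, a_1 = floor((6 + 6)/12) = 1.
  m_2 = 12*1 - 6 = 6, d_2 = (48 - 6^2)/12 = 12/12 = 1, a_2 = floor((6 + 6)/1) = 12.
  m_3 = 1*12 - 6 = 6, d_3 = (48 - 6^2)/1 = 12/1 = 12: (m_3, d_3) = (m_1, d_1) = (6, 12), so from here the quotients repeat a_1, a_2; the period length is 2.
So sqrt(48) = [6; (1, 12)] with period length k = 2.
k is even, so the fundamental solution of x^2 - 48y^2 = 1 is (p_{k-1}, q_{k-1}) = (p_1, q_1); compute convergents through index 1.
Convergents (p_i = a_i*p_{i-1} + p_{i-2}, q_i = a_i*q_{i-1} + q_{i-2} with p_{-2}=0, p_{-1}=1, q_{-2}=1, q_{-1}=0):
  i=0: a_0=6, p_0 = 6*1 + 0 = 6, q_0 = 6*0 + 1 = 1.
  i=1: a_1=1, p_1 = 1*6 + 1 = 7, q_1 = 1*1 + 0 = 1.
Check: 7^2 - 48*1^2 = 49 - 48 = 1, so (x, y) = (7, 1) solves the equation, and by the theorem it is the least positive solution.

(x, y) = (7, 1)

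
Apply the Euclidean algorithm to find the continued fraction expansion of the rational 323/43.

Run the Euclidean algorithm on 323 and 43; the successive quotients are the partial quotients a_0, a_1, ... (each step inverts the fractional part left over by the previous one):
  323 = 7*43 + 22, so a_0 = 7.
  43 = 1*22 + 21, so a_1 = 1.
  22 = 1*21 + 1, so a_2 = 1.
  21 = 21*1 + 0, so a_3 = 21.
The remainder reaches 0 after 4 divisions, so the expansion has 4 partial quotients, read off in order.

[7; 1, 1, 21]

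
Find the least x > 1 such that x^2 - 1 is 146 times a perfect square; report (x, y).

(x, y) = (145, 12)

First expand sqrt(146) as a continued fraction. With x_i = (sqrt(146) + m_i)/d_i and (m_0, d_0) = (0, 1): a_0 = floor(sqrt(146)) = 12, since 12^2 = 144 <= 146 < 169 = 13^2.
Iterate m_{i+1} = d_i*a_i - m_i, d_{i+1} = (146 - m_{i+1}^2)/d_i, a_{i+1} = floor((a_0 + m_{i+1})/d_{i+1}):
  m_1 = 1*12 - 0 = 12, d_1 = (146 - 12^2)/1 = 2/1 = 2, a_1 = floor((12 + 12)/2) = 12.
  m_2 = 2*12 - 12 = 12, d_2 = (146 - 12^2)/2 = 2/2 = 1, a_2 = floor((12 + 12)/1) = 24.
  m_3 = 1*24 - 12 = 12, d_3 = (146 - 12^2)/1 = 2/1 = 2: (m_3, d_3) = (m_1, d_1) = (12, 2), so from here the quotients repeat a_1, a_2; the period length is 2.
So sqrt(146) = [12; (12, 24)] with period length k = 2.
k is even, so the fundamental solution of x^2 - 146y^2 = 1 is (p_{k-1}, q_{k-1}) = (p_1, q_1); compute convergents through index 1.
Convergents (p_i = a_i*p_{i-1} + p_{i-2}, q_i = a_i*q_{i-1} + q_{i-2} with p_{-2}=0, p_{-1}=1, q_{-2}=1, q_{-1}=0):
  i=0: a_0=12, p_0 = 12*1 + 0 = 12, q_0 = 12*0 + 1 = 1.
  i=1: a_1=12, p_1 = 12*12 + 1 = 145, q_1 = 12*1 + 0 = 12.
Check: 145^2 - 146*12^2 = 21025 - 21024 = 1, so (x, y) = (145, 12) solves the equation, and by the theorem it is the least positive solution.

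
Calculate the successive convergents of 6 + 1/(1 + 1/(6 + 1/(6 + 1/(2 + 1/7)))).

6/1, 7/1, 48/7, 295/43, 638/93, 4761/694

Using the convergent recurrence p_i = a_i*p_{i-1} + p_{i-2}, q_i = a_i*q_{i-1} + q_{i-2} with p_{-2}=0, p_{-1}=1, q_{-2}=1, q_{-1}=0:
  i=0: a_0=6, p_0 = 6*1 + 0 = 6, q_0 = 6*0 + 1 = 1.
  i=1: a_1=1, p_1 = 1*6 + 1 = 7, q_1 = 1*1 + 0 = 1.
  i=2: a_2=6, p_2 = 6*7 + 6 = 48, q_2 = 6*1 + 1 = 7.
  i=3: a_3=6, p_3 = 6*48 + 7 = 295, q_3 = 6*7 + 1 = 43.
  i=4: a_4=2, p_4 = 2*295 + 48 = 638, q_4 = 2*43 + 7 = 93.
  i=5: a_5=7, p_5 = 7*638 + 295 = 4761, q_5 = 7*93 + 43 = 694.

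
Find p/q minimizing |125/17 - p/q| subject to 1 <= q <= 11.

81/11

Expand x = 125/17 as a continued fraction with the Euclidean algorithm:
  125 = 7*17 + 6, so a_0 = 7.
  17 = 2*6 + 5, so a_1 = 2.
  6 = 1*5 + 1, so a_2 = 1.
  5 = 5*1 + 0, so a_3 = 5.
so x = [7; 2, 1, 5].
Convergents (p_i = a_i*p_{i-1} + p_{i-2}, q_i = a_i*q_{i-1} + q_{i-2} with p_{-2}=0, p_{-1}=1, q_{-2}=1, q_{-1}=0), until the denominator exceeds 11:
  i=0: a_0=7, p_0 = 7*1 + 0 = 7, q_0 = 7*0 + 1 = 1.
  i=1: a_1=2, p_1 = 2*7 + 1 = 15, q_1 = 2*1 + 0 = 2.
  i=2: a_2=1, p_2 = 1*15 + 7 = 22, q_2 = 1*2 + 1 = 3.
  i=3: a_3=5, p_3 = 5*22 + 15 = 125, q_3 = 5*3 + 2 = 17.
q_3 = 17 > 11, so the last convergent with denominator <= 11 is p_2/q_2 = 22/3.
The closest fraction with denominator <= 11 is either p_2/q_2 or the intermediate fraction (k*p_2 + p_1)/(k*q_2 + q_1) with the largest k >= 1 whose denominator stays <= 11; these approach x as k grows, and every other convergent or intermediate fraction in range is farther away.
Largest k: floor((11 - q_1)/q_2) = floor((11 - 2)/3) = 3.
That gives (3*22 + 15)/(3*3 + 2) = 81/11.
Compare the errors: |x - 22/3| = |125*3 - 22*17|/(17*3) = 1/51, and |x - 81/11| = |125*11 - 81*17|/(17*11) = 2/187.
Cross-multiplying, 2*51 = 102 < 187 = 1*187, so 2/187 is smaller: the intermediate fraction 81/11 is closer to x than 22/3.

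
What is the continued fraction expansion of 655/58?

Run the Euclidean algorithm on 655 and 58; the successive quotients are the partial quotients a_0, a_1, ... (each step inverts the fractional part left over by the previous one):
  655 = 11*58 + 17, so a_0 = 11.
  58 = 3*17 + 7, so a_1 = 3.
  17 = 2*7 + 3, so a_2 = 2.
  7 = 2*3 + 1, so a_3 = 2.
  3 = 3*1 + 0, so a_4 = 3.
The remainder reaches 0 after 5 divisions, so the expansion has 5 partial quotients, read off in order.

[11; 3, 2, 2, 3]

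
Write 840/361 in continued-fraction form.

Run the Euclidean algorithm on 840 and 361; the successive quotients are the partial quotients a_0, a_1, ... (each step inverts the fractional part left over by the previous one):
  840 = 2*361 + 118, so a_0 = 2.
  361 = 3*118 + 7, so a_1 = 3.
  118 = 16*7 + 6, so a_2 = 16.
  7 = 1*6 + 1, so a_3 = 1.
  6 = 6*1 + 0, so a_4 = 6.
The remainder reaches 0 after 5 divisions, so the expansion has 5 partial quotients, read off in order.

[2; 3, 16, 1, 6]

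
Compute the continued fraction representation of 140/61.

[2; 3, 2, 1, 1, 3]

Run the Euclidean algorithm on 140 and 61; the successive quotients are the partial quotients a_0, a_1, ... (each step inverts the fractional part left over by the previous one):
  140 = 2*61 + 18, so a_0 = 2.
  61 = 3*18 + 7, so a_1 = 3.
  18 = 2*7 + 4, so a_2 = 2.
  7 = 1*4 + 3, so a_3 = 1.
  4 = 1*3 + 1, so a_4 = 1.
  3 = 3*1 + 0, so a_5 = 3.
The remainder reaches 0 after 6 divisions, so the expansion has 6 partial quotients, read off in order.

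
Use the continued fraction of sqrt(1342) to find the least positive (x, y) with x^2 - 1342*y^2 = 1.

(x, y) = (1099, 30)

First expand sqrt(1342) as a continued fraction. With x_i = (sqrt(1342) + m_i)/d_i and (m_0, d_0) = (0, 1): a_0 = floor(sqrt(1342)) = 36, since 36^2 = 1296 <= 1342 < 1369 = 37^2.
Iterate m_{i+1} = d_i*a_i - m_i, d_{i+1} = (1342 - m_{i+1}^2)/d_i, a_{i+1} = floor((a_0 + m_{i+1})/d_{i+1}):
  m_1 = 1*36 - 0 = 36, d_1 = (1342 - 36^2)/1 = 46/1 = 46, a_1 = floor((36 + 36)/46) = 1.
  m_2 = 46*1 - 36 = 10, d_2 = (1342 - 10^2)/46 = 1242/46 = 27, a_2 = floor((36 + 10)/27) = 1.
  m_3 = 27*1 - 10 = 17, d_3 = (1342 - 17^2)/27 = 1053/27 = 39, a_3 = floor((36 + 17)/39) = 1.
  m_4 = 39*1 - 17 = 22, d_4 = (1342 - 22^2)/39 = 858/39 = 22, a_4 = floor((36 + 22)/22) = 2.
  m_5 = 22*2 - 22 = 22, d_5 = (1342 - 22^2)/22 = 858/22 = 39, a_5 = floor((36 + 22)/39) = 1.
  m_6 = 39*1 - 22 = 17, d_6 = (1342 - 17^2)/39 = 1053/39 = 27, a_6 = floor((36 + 17)/27) = 1.
  m_7 = 27*1 - 17 = 10, d_7 = (1342 - 10^2)/27 = 1242/27 = 46, a_7 = floor((36 + 10)/46) = 1.
  m_8 = 46*1 - 10 = 36, d_8 = (1342 - 36^2)/46 = 46/46 = 1, a_8 = floor((36 + 36)/1) = 72.
  m_9 = 1*72 - 36 = 36, d_9 = (1342 - 36^2)/1 = 46/1 = 46: (m_9, d_9) = (m_1, d_1) = (36, 46), so from here the quotients repeat a_1, ..., a_8; the period length is 8.
So sqrt(1342) = [36; (1, 1, 1, 2, 1, 1, 1, 72)] with period length k = 8.
k is even, so the fundamental solution of x^2 - 1342y^2 = 1 is (p_{k-1}, q_{k-1}) = (p_7, q_7); compute convergents through index 7.
Convergents (p_i = a_i*p_{i-1} + p_{i-2}, q_i = a_i*q_{i-1} + q_{i-2} with p_{-2}=0, p_{-1}=1, q_{-2}=1, q_{-1}=0):
  i=0: a_0=36, p_0 = 36*1 + 0 = 36, q_0 = 36*0 + 1 = 1.
  i=1: a_1=1, p_1 = 1*36 + 1 = 37, q_1 = 1*1 + 0 = 1.
  i=2: a_2=1, p_2 = 1*37 + 36 = 73, q_2 = 1*1 + 1 = 2.
  i=3: a_3=1, p_3 = 1*73 + 37 = 110, q_3 = 1*2 + 1 = 3.
  i=4: a_4=2, p_4 = 2*110 + 73 = 293, q_4 = 2*3 + 2 = 8.
  i=5: a_5=1, p_5 = 1*293 + 110 = 403, q_5 = 1*8 + 3 = 11.
  i=6: a_6=1, p_6 = 1*403 + 293 = 696, q_6 = 1*11 + 8 = 19.
  i=7: a_7=1, p_7 = 1*696 + 403 = 1099, q_7 = 1*19 + 11 = 30.
Check: 1099^2 - 1342*30^2 = 1207801 - 1207800 = 1, so (x, y) = (1099, 30) solves the equation, and by the theorem it is the least positive solution.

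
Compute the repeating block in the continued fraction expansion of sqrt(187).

[13; (1, 2, 13, 2, 1, 26)]

Write x_i = (sqrt(187) + m_i)/d_i with (m_0, d_0) = (0, 1). a_0 = floor(sqrt(187)) = 13, since 13^2 = 169 <= 187 < 196 = 14^2.
Iterate m_{i+1} = d_i*a_i - m_i, d_{i+1} = (187 - m_{i+1}^2)/d_i, a_{i+1} = floor((a_0 + m_{i+1})/d_{i+1}):
  m_1 = 1*13 - 0 = 13, d_1 = (187 - 13^2)/1 = 18/1 = 18, a_1 = floor((13 + 13)/18) = 1.
  m_2 = 18*1 - 13 = 5, d_2 = (187 - 5^2)/18 = 162/18 = 9, a_2 = floor((13 + 5)/9) = 2.
  m_3 = 9*2 - 5 = 13, d_3 = (187 - 13^2)/9 = 18/9 = 2, a_3 = floor((13 + 13)/2) = 13.
  m_4 = 2*13 - 13 = 13, d_4 = (187 - 13^2)/2 = 18/2 = 9, a_4 = floor((13 + 13)/9) = 2.
  m_5 = 9*2 - 13 = 5, d_5 = (187 - 5^2)/9 = 162/9 = 18, a_5 = floor((13 + 5)/18) = 1.
  m_6 = 18*1 - 5 = 13, d_6 = (187 - 13^2)/18 = 18/18 = 1, a_6 = floor((13 + 13)/1) = 26.
  m_7 = 1*26 - 13 = 13, d_7 = (187 - 13^2)/1 = 18/1 = 18: (m_7, d_7) = (m_1, d_1) = (13, 18), so from here the quotients repeat a_1, ..., a_6; the period length is 6.
Hence the expansion of sqrt(187) is a_0 = 13 followed by the repeating block 1, 2, 13, 2, 1, 26 (period 6).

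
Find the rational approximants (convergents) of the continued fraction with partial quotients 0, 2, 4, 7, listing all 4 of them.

Using the convergent recurrence p_i = a_i*p_{i-1} + p_{i-2}, q_i = a_i*q_{i-1} + q_{i-2} with p_{-2}=0, p_{-1}=1, q_{-2}=1, q_{-1}=0:
  i=0: a_0=0, p_0 = 0*1 + 0 = 0, q_0 = 0*0 + 1 = 1.
  i=1: a_1=2, p_1 = 2*0 + 1 = 1, q_1 = 2*1 + 0 = 2.
  i=2: a_2=4, p_2 = 4*1 + 0 = 4, q_2 = 4*2 + 1 = 9.
  i=3: a_3=7, p_3 = 7*4 + 1 = 29, q_3 = 7*9 + 2 = 65.

0/1, 1/2, 4/9, 29/65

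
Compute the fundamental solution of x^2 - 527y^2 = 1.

(x, y) = (528, 23)

First expand sqrt(527) as a continued fraction. With x_i = (sqrt(527) + m_i)/d_i and (m_0, d_0) = (0, 1): a_0 = floor(sqrt(527)) = 22, since 22^2 = 484 <= 527 < 529 = 23^2.
Iterate m_{i+1} = d_i*a_i - m_i, d_{i+1} = (527 - m_{i+1}^2)/d_i, a_{i+1} = floor((a_0 + m_{i+1})/d_{i+1}):
  m_1 = 1*22 - 0 = 22, d_1 = (527 - 22^2)/1 = 43/1 = 43, a_1 = floor((22 + 22)/43) = 1.
  m_2 = 43*1 - 22 = 21, d_2 = (527 - 21^2)/43 = 86/43 = 2, a_2 = floor((22 + 21)/2) = 21.
  m_3 = 2*21 - 21 = 21, d_3 = (527 - 21^2)/2 = 86/2 = 43, a_3 = floor((22 + 21)/43) = 1.
  m_4 = 43*1 - 21 = 22, d_4 = (527 - 22^2)/43 = 43/43 = 1, a_4 = floor((22 + 22)/1) = 44.
  m_5 = 1*44 - 22 = 22, d_5 = (527 - 22^2)/1 = 43/1 = 43: (m_5, d_5) = (m_1, d_1) = (22, 43), so from here the quotients repeat a_1, ..., a_4; the period length is 4.
So sqrt(527) = [22; (1, 21, 1, 44)] with period length k = 4.
k is even, so the fundamental solution of x^2 - 527y^2 = 1 is (p_{k-1}, q_{k-1}) = (p_3, q_3); compute convergents through index 3.
Convergents (p_i = a_i*p_{i-1} + p_{i-2}, q_i = a_i*q_{i-1} + q_{i-2} with p_{-2}=0, p_{-1}=1, q_{-2}=1, q_{-1}=0):
  i=0: a_0=22, p_0 = 22*1 + 0 = 22, q_0 = 22*0 + 1 = 1.
  i=1: a_1=1, p_1 = 1*22 + 1 = 23, q_1 = 1*1 + 0 = 1.
  i=2: a_2=21, p_2 = 21*23 + 22 = 505, q_2 = 21*1 + 1 = 22.
  i=3: a_3=1, p_3 = 1*505 + 23 = 528, q_3 = 1*22 + 1 = 23.
Check: 528^2 - 527*23^2 = 278784 - 278783 = 1, so (x, y) = (528, 23) solves the equation, and by the theorem it is the least positive solution.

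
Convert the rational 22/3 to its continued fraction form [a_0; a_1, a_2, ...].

Run the Euclidean algorithm on 22 and 3; the successive quotients are the partial quotients a_0, a_1, ... (each step inverts the fractional part left over by the previous one):
  22 = 7*3 + 1, so a_0 = 7.
  3 = 3*1 + 0, so a_1 = 3.
The remainder reaches 0 after 2 divisions, so the expansion has 2 partial quotients, read off in order.

[7; 3]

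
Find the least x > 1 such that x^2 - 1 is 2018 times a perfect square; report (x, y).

(x, y) = (56280003, 1252834)

First expand sqrt(2018) as a continued fraction. With x_i = (sqrt(2018) + m_i)/d_i and (m_0, d_0) = (0, 1): a_0 = floor(sqrt(2018)) = 44, since 44^2 = 1936 <= 2018 < 2025 = 45^2.
Iterate m_{i+1} = d_i*a_i - m_i, d_{i+1} = (2018 - m_{i+1}^2)/d_i, a_{i+1} = floor((a_0 + m_{i+1})/d_{i+1}):
  m_1 = 1*44 - 0 = 44, d_1 = (2018 - 44^2)/1 = 82/1 = 82, a_1 = floor((44 + 44)/82) = 1.
  m_2 = 82*1 - 44 = 38, d_2 = (2018 - 38^2)/82 = 574/82 = 7, a_2 = floor((44 + 38)/7) = 11.
  m_3 = 7*11 - 38 = 39, d_3 = (2018 - 39^2)/7 = 497/7 = 71, a_3 = floor((44 + 39)/71) = 1.
  m_4 = 71*1 - 39 = 32, d_4 = (2018 - 32^2)/71 = 994/71 = 14, a_4 = floor((44 + 32)/14) = 5.
  m_5 = 14*5 - 32 = 38, d_5 = (2018 - 38^2)/14 = 574/14 = 41, a_5 = floor((44 + 38)/41) = 2.
  m_6 = 41*2 - 38 = 44, d_6 = (2018 - 44^2)/41 = 82/41 = 2, a_6 = floor((44 + 44)/2) = 44.
  m_7 = 2*44 - 44 = 44, d_7 = (2018 - 44^2)/2 = 82/2 = 41, a_7 = floor((44 + 44)/41) = 2.
  m_8 = 41*2 - 44 = 38, d_8 = (2018 - 38^2)/41 = 574/41 = 14, a_8 = floor((44 + 38)/14) = 5.
  m_9 = 14*5 - 38 = 32, d_9 = (2018 - 32^2)/14 = 994/14 = 71, a_9 = floor((44 + 32)/71) = 1.
  m_10 = 71*1 - 32 = 39, d_10 = (2018 - 39^2)/71 = 497/71 = 7, a_10 = floor((44 + 39)/7) = 11.
  m_11 = 7*11 - 39 = 38, d_11 = (2018 - 38^2)/7 = 574/7 = 82, a_11 = floor((44 + 38)/82) = 1.
  m_12 = 82*1 - 38 = 44, d_12 = (2018 - 44^2)/82 = 82/82 = 1, a_12 = floor((44 + 44)/1) = 88.
  m_13 = 1*88 - 44 = 44, d_13 = (2018 - 44^2)/1 = 82/1 = 82: (m_13, d_13) = (m_1, d_1) = (44, 82), so from here the quotients repeat a_1, ..., a_12; the period length is 12.
So sqrt(2018) = [44; (1, 11, 1, 5, 2, 44, 2, 5, 1, 11, 1, 88)] with period length k = 12.
k is even, so the fundamental solution of x^2 - 2018y^2 = 1 is (p_{k-1}, q_{k-1}) = (p_11, q_11); compute convergents through index 11.
Convergents (p_i = a_i*p_{i-1} + p_{i-2}, q_i = a_i*q_{i-1} + q_{i-2} with p_{-2}=0, p_{-1}=1, q_{-2}=1, q_{-1}=0):
  i=0: a_0=44, p_0 = 44*1 + 0 = 44, q_0 = 44*0 + 1 = 1.
  i=1: a_1=1, p_1 = 1*44 + 1 = 45, q_1 = 1*1 + 0 = 1.
  i=2: a_2=11, p_2 = 11*45 + 44 = 539, q_2 = 11*1 + 1 = 12.
  i=3: a_3=1, p_3 = 1*539 + 45 = 584, q_3 = 1*12 + 1 = 13.
  i=4: a_4=5, p_4 = 5*584 + 539 = 3459, q_4 = 5*13 + 12 = 77.
  i=5: a_5=2, p_5 = 2*3459 + 584 = 7502, q_5 = 2*77 + 13 = 167.
  i=6: a_6=44, p_6 = 44*7502 + 3459 = 333547, q_6 = 44*167 + 77 = 7425.
  i=7: a_7=2, p_7 = 2*333547 + 7502 = 674596, q_7 = 2*7425 + 167 = 15017.
  i=8: a_8=5, p_8 = 5*674596 + 333547 = 3706527, q_8 = 5*15017 + 7425 = 82510.
  i=9: a_9=1, p_9 = 1*3706527 + 674596 = 4381123, q_9 = 1*82510 + 15017 = 97527.
  i=10: a_10=11, p_10 = 11*4381123 + 3706527 = 51898880, q_10 = 11*97527 + 82510 = 1155307.
  i=11: a_11=1, p_11 = 1*51898880 + 4381123 = 56280003, q_11 = 1*1155307 + 97527 = 1252834.
Check: 56280003^2 - 2018*1252834^2 = 3167438737680009 - 3167438737680008 = 1, so (x, y) = (56280003, 1252834) solves the equation, and by the theorem it is the least positive solution.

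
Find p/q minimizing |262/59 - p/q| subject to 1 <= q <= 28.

111/25

Expand x = 262/59 as a continued fraction with the Euclidean algorithm:
  262 = 4*59 + 26, so a_0 = 4.
  59 = 2*26 + 7, so a_1 = 2.
  26 = 3*7 + 5, so a_2 = 3.
  7 = 1*5 + 2, so a_3 = 1.
  5 = 2*2 + 1, so a_4 = 2.
  2 = 2*1 + 0, so a_5 = 2.
so x = [4; 2, 3, 1, 2, 2].
Convergents (p_i = a_i*p_{i-1} + p_{i-2}, q_i = a_i*q_{i-1} + q_{i-2} with p_{-2}=0, p_{-1}=1, q_{-2}=1, q_{-1}=0), until the denominator exceeds 28:
  i=0: a_0=4, p_0 = 4*1 + 0 = 4, q_0 = 4*0 + 1 = 1.
  i=1: a_1=2, p_1 = 2*4 + 1 = 9, q_1 = 2*1 + 0 = 2.
  i=2: a_2=3, p_2 = 3*9 + 4 = 31, q_2 = 3*2 + 1 = 7.
  i=3: a_3=1, p_3 = 1*31 + 9 = 40, q_3 = 1*7 + 2 = 9.
  i=4: a_4=2, p_4 = 2*40 + 31 = 111, q_4 = 2*9 + 7 = 25.
  i=5: a_5=2, p_5 = 2*111 + 40 = 262, q_5 = 2*25 + 9 = 59.
q_5 = 59 > 28, so the last convergent with denominator <= 28 is p_4/q_4 = 111/25.
The closest fraction with denominator <= 28 is either p_4/q_4 or the intermediate fraction (k*p_4 + p_3)/(k*q_4 + q_3) with the largest k >= 1 whose denominator stays <= 28; these approach x as k grows, and every other convergent or intermediate fraction in range is farther away.
Largest k: floor((28 - q_3)/q_4) = floor((28 - 9)/25) = 0.
Since k = 0, no intermediate fraction beyond p_4/q_4 has denominator <= 28, so the convergent 111/25 is the closest (its error is |262*25 - 111*59|/(59*25) = 1/1475).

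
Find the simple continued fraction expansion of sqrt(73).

Write x_i = (sqrt(73) + m_i)/d_i with (m_0, d_0) = (0, 1). a_0 = floor(sqrt(73)) = 8, since 8^2 = 64 <= 73 < 81 = 9^2.
Iterate m_{i+1} = d_i*a_i - m_i, d_{i+1} = (73 - m_{i+1}^2)/d_i, a_{i+1} = floor((a_0 + m_{i+1})/d_{i+1}):
  m_1 = 1*8 - 0 = 8, d_1 = (73 - 8^2)/1 = 9/1 = 9, a_1 = floor((8 + 8)/9) = 1.
  m_2 = 9*1 - 8 = 1, d_2 = (73 - 1^2)/9 = 72/9 = 8, a_2 = floor((8 + 1)/8) = 1.
  m_3 = 8*1 - 1 = 7, d_3 = (73 - 7^2)/8 = 24/8 = 3, a_3 = floor((8 + 7)/3) = 5.
  m_4 = 3*5 - 7 = 8, d_4 = (73 - 8^2)/3 = 9/3 = 3, a_4 = floor((8 + 8)/3) = 5.
  m_5 = 3*5 - 8 = 7, d_5 = (73 - 7^2)/3 = 24/3 = 8, a_5 = floor((8 + 7)/8) = 1.
  m_6 = 8*1 - 7 = 1, d_6 = (73 - 1^2)/8 = 72/8 = 9, a_6 = floor((8 + 1)/9) = 1.
  m_7 = 9*1 - 1 = 8, d_7 = (73 - 8^2)/9 = 9/9 = 1, a_7 = floor((8 + 8)/1) = 16.
  m_8 = 1*16 - 8 = 8, d_8 = (73 - 8^2)/1 = 9/1 = 9: (m_8, d_8) = (m_1, d_1) = (8, 9), so from here the quotients repeat a_1, ..., a_7; the period length is 7.
Hence the expansion of sqrt(73) is a_0 = 8 followed by the repeating block 1, 1, 5, 5, 1, 1, 16 (period 7).

[8; (1, 1, 5, 5, 1, 1, 16)]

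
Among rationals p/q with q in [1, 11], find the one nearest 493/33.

Expand x = 493/33 as a continued fraction with the Euclidean algorithm:
  493 = 14*33 + 31, so a_0 = 14.
  33 = 1*31 + 2, so a_1 = 1.
  31 = 15*2 + 1, so a_2 = 15.
  2 = 2*1 + 0, so a_3 = 2.
so x = [14; 1, 15, 2].
Convergents (p_i = a_i*p_{i-1} + p_{i-2}, q_i = a_i*q_{i-1} + q_{i-2} with p_{-2}=0, p_{-1}=1, q_{-2}=1, q_{-1}=0), until the denominator exceeds 11:
  i=0: a_0=14, p_0 = 14*1 + 0 = 14, q_0 = 14*0 + 1 = 1.
  i=1: a_1=1, p_1 = 1*14 + 1 = 15, q_1 = 1*1 + 0 = 1.
  i=2: a_2=15, p_2 = 15*15 + 14 = 239, q_2 = 15*1 + 1 = 16.
q_2 = 16 > 11, so the last convergent with denominator <= 11 is p_1/q_1 = 15/1.
The closest fraction with denominator <= 11 is either p_1/q_1 or the intermediate fraction (k*p_1 + p_0)/(k*q_1 + q_0) with the largest k >= 1 whose denominator stays <= 11; these approach x as k grows, and every other convergent or intermediate fraction in range is farther away.
Largest k: floor((11 - q_0)/q_1) = floor((11 - 1)/1) = 10.
That gives (10*15 + 14)/(10*1 + 1) = 164/11.
Compare the errors: |x - 15/1| = |493*1 - 15*33|/(33*1) = 2/33, and |x - 164/11| = |493*11 - 164*33|/(33*11) = 11/363.
Cross-multiplying, 11*33 = 363 < 726 = 2*363, so 11/363 is smaller: the intermediate fraction 164/11 is closer to x than 15/1.

164/11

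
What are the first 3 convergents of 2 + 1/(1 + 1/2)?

Using the convergent recurrence p_i = a_i*p_{i-1} + p_{i-2}, q_i = a_i*q_{i-1} + q_{i-2} with p_{-2}=0, p_{-1}=1, q_{-2}=1, q_{-1}=0:
  i=0: a_0=2, p_0 = 2*1 + 0 = 2, q_0 = 2*0 + 1 = 1.
  i=1: a_1=1, p_1 = 1*2 + 1 = 3, q_1 = 1*1 + 0 = 1.
  i=2: a_2=2, p_2 = 2*3 + 2 = 8, q_2 = 2*1 + 1 = 3.

2/1, 3/1, 8/3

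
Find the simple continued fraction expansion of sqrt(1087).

Write x_i = (sqrt(1087) + m_i)/d_i with (m_0, d_0) = (0, 1). a_0 = floor(sqrt(1087)) = 32, since 32^2 = 1024 <= 1087 < 1089 = 33^2.
Iterate m_{i+1} = d_i*a_i - m_i, d_{i+1} = (1087 - m_{i+1}^2)/d_i, a_{i+1} = floor((a_0 + m_{i+1})/d_{i+1}):
  m_1 = 1*32 - 0 = 32, d_1 = (1087 - 32^2)/1 = 63/1 = 63, a_1 = floor((32 + 32)/63) = 1.
  m_2 = 63*1 - 32 = 31, d_2 = (1087 - 31^2)/63 = 126/63 = 2, a_2 = floor((32 + 31)/2) = 31.
  m_3 = 2*31 - 31 = 31, d_3 = (1087 - 31^2)/2 = 126/2 = 63, a_3 = floor((32 + 31)/63) = 1.
  m_4 = 63*1 - 31 = 32, d_4 = (1087 - 32^2)/63 = 63/63 = 1, a_4 = floor((32 + 32)/1) = 64.
  m_5 = 1*64 - 32 = 32, d_5 = (1087 - 32^2)/1 = 63/1 = 63: (m_5, d_5) = (m_1, d_1) = (32, 63), so from here the quotients repeat a_1, ..., a_4; the period length is 4.
Hence the expansion of sqrt(1087) is a_0 = 32 followed by the repeating block 1, 31, 1, 64 (period 4).

[32; (1, 31, 1, 64)]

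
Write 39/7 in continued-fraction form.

Run the Euclidean algorithm on 39 and 7; the successive quotients are the partial quotients a_0, a_1, ... (each step inverts the fractional part left over by the previous one):
  39 = 5*7 + 4, so a_0 = 5.
  7 = 1*4 + 3, so a_1 = 1.
  4 = 1*3 + 1, so a_2 = 1.
  3 = 3*1 + 0, so a_3 = 3.
The remainder reaches 0 after 4 divisions, so the expansion has 4 partial quotients, read off in order.

[5; 1, 1, 3]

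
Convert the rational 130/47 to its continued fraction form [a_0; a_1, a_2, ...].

[2; 1, 3, 3, 1, 2]

Run the Euclidean algorithm on 130 and 47; the successive quotients are the partial quotients a_0, a_1, ... (each step inverts the fractional part left over by the previous one):
  130 = 2*47 + 36, so a_0 = 2.
  47 = 1*36 + 11, so a_1 = 1.
  36 = 3*11 + 3, so a_2 = 3.
  11 = 3*3 + 2, so a_3 = 3.
  3 = 1*2 + 1, so a_4 = 1.
  2 = 2*1 + 0, so a_5 = 2.
The remainder reaches 0 after 6 divisions, so the expansion has 6 partial quotients, read off in order.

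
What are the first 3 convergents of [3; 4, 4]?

Using the convergent recurrence p_i = a_i*p_{i-1} + p_{i-2}, q_i = a_i*q_{i-1} + q_{i-2} with p_{-2}=0, p_{-1}=1, q_{-2}=1, q_{-1}=0:
  i=0: a_0=3, p_0 = 3*1 + 0 = 3, q_0 = 3*0 + 1 = 1.
  i=1: a_1=4, p_1 = 4*3 + 1 = 13, q_1 = 4*1 + 0 = 4.
  i=2: a_2=4, p_2 = 4*13 + 3 = 55, q_2 = 4*4 + 1 = 17.

3/1, 13/4, 55/17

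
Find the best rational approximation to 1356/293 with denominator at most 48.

199/43

Expand x = 1356/293 as a continued fraction with the Euclidean algorithm:
  1356 = 4*293 + 184, so a_0 = 4.
  293 = 1*184 + 109, so a_1 = 1.
  184 = 1*109 + 75, so a_2 = 1.
  109 = 1*75 + 34, so a_3 = 1.
  75 = 2*34 + 7, so a_4 = 2.
  34 = 4*7 + 6, so a_5 = 4.
  7 = 1*6 + 1, so a_6 = 1.
  6 = 6*1 + 0, so a_7 = 6.
so x = [4; 1, 1, 1, 2, 4, 1, 6].
Convergents (p_i = a_i*p_{i-1} + p_{i-2}, q_i = a_i*q_{i-1} + q_{i-2} with p_{-2}=0, p_{-1}=1, q_{-2}=1, q_{-1}=0), until the denominator exceeds 48:
  i=0: a_0=4, p_0 = 4*1 + 0 = 4, q_0 = 4*0 + 1 = 1.
  i=1: a_1=1, p_1 = 1*4 + 1 = 5, q_1 = 1*1 + 0 = 1.
  i=2: a_2=1, p_2 = 1*5 + 4 = 9, q_2 = 1*1 + 1 = 2.
  i=3: a_3=1, p_3 = 1*9 + 5 = 14, q_3 = 1*2 + 1 = 3.
  i=4: a_4=2, p_4 = 2*14 + 9 = 37, q_4 = 2*3 + 2 = 8.
  i=5: a_5=4, p_5 = 4*37 + 14 = 162, q_5 = 4*8 + 3 = 35.
  i=6: a_6=1, p_6 = 1*162 + 37 = 199, q_6 = 1*35 + 8 = 43.
  i=7: a_7=6, p_7 = 6*199 + 162 = 1356, q_7 = 6*43 + 35 = 293.
q_7 = 293 > 48, so the last convergent with denominator <= 48 is p_6/q_6 = 199/43.
The closest fraction with denominator <= 48 is either p_6/q_6 or the intermediate fraction (k*p_6 + p_5)/(k*q_6 + q_5) with the largest k >= 1 whose denominator stays <= 48; these approach x as k grows, and every other convergent or intermediate fraction in range is farther away.
Largest k: floor((48 - q_5)/q_6) = floor((48 - 35)/43) = 0.
Since k = 0, no intermediate fraction beyond p_6/q_6 has denominator <= 48, so the convergent 199/43 is the closest (its error is |1356*43 - 199*293|/(293*43) = 1/12599).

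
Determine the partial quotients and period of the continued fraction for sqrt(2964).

[54; (2, 3, 1, 6, 36, 6, 1, 3, 2, 108)]

Write x_i = (sqrt(2964) + m_i)/d_i with (m_0, d_0) = (0, 1). a_0 = floor(sqrt(2964)) = 54, since 54^2 = 2916 <= 2964 < 3025 = 55^2.
Iterate m_{i+1} = d_i*a_i - m_i, d_{i+1} = (2964 - m_{i+1}^2)/d_i, a_{i+1} = floor((a_0 + m_{i+1})/d_{i+1}):
  m_1 = 1*54 - 0 = 54, d_1 = (2964 - 54^2)/1 = 48/1 = 48, a_1 = floor((54 + 54)/48) = 2.
  m_2 = 48*2 - 54 = 42, d_2 = (2964 - 42^2)/48 = 1200/48 = 25, a_2 = floor((54 + 42)/25) = 3.
  m_3 = 25*3 - 42 = 33, d_3 = (2964 - 33^2)/25 = 1875/25 = 75, a_3 = floor((54 + 33)/75) = 1.
  m_4 = 75*1 - 33 = 42, d_4 = (2964 - 42^2)/75 = 1200/75 = 16, a_4 = floor((54 + 42)/16) = 6.
  m_5 = 16*6 - 42 = 54, d_5 = (2964 - 54^2)/16 = 48/16 = 3, a_5 = floor((54 + 54)/3) = 36.
  m_6 = 3*36 - 54 = 54, d_6 = (2964 - 54^2)/3 = 48/3 = 16, a_6 = floor((54 + 54)/16) = 6.
  m_7 = 16*6 - 54 = 42, d_7 = (2964 - 42^2)/16 = 1200/16 = 75, a_7 = floor((54 + 42)/75) = 1.
  m_8 = 75*1 - 42 = 33, d_8 = (2964 - 33^2)/75 = 1875/75 = 25, a_8 = floor((54 + 33)/25) = 3.
  m_9 = 25*3 - 33 = 42, d_9 = (2964 - 42^2)/25 = 1200/25 = 48, a_9 = floor((54 + 42)/48) = 2.
  m_10 = 48*2 - 42 = 54, d_10 = (2964 - 54^2)/48 = 48/48 = 1, a_10 = floor((54 + 54)/1) = 108.
  m_11 = 1*108 - 54 = 54, d_11 = (2964 - 54^2)/1 = 48/1 = 48: (m_11, d_11) = (m_1, d_1) = (54, 48), so from here the quotients repeat a_1, ..., a_10; the period length is 10.
Hence the expansion of sqrt(2964) is a_0 = 54 followed by the repeating block 2, 3, 1, 6, 36, 6, 1, 3, 2, 108 (period 10).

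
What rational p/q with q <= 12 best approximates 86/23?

Expand x = 86/23 as a continued fraction with the Euclidean algorithm:
  86 = 3*23 + 17, so a_0 = 3.
  23 = 1*17 + 6, so a_1 = 1.
  17 = 2*6 + 5, so a_2 = 2.
  6 = 1*5 + 1, so a_3 = 1.
  5 = 5*1 + 0, so a_4 = 5.
so x = [3; 1, 2, 1, 5].
Convergents (p_i = a_i*p_{i-1} + p_{i-2}, q_i = a_i*q_{i-1} + q_{i-2} with p_{-2}=0, p_{-1}=1, q_{-2}=1, q_{-1}=0), until the denominator exceeds 12:
  i=0: a_0=3, p_0 = 3*1 + 0 = 3, q_0 = 3*0 + 1 = 1.
  i=1: a_1=1, p_1 = 1*3 + 1 = 4, q_1 = 1*1 + 0 = 1.
  i=2: a_2=2, p_2 = 2*4 + 3 = 11, q_2 = 2*1 + 1 = 3.
  i=3: a_3=1, p_3 = 1*11 + 4 = 15, q_3 = 1*3 + 1 = 4.
  i=4: a_4=5, p_4 = 5*15 + 11 = 86, q_4 = 5*4 + 3 = 23.
q_4 = 23 > 12, so the last convergent with denominator <= 12 is p_3/q_3 = 15/4.
The closest fraction with denominator <= 12 is either p_3/q_3 or the intermediate fraction (k*p_3 + p_2)/(k*q_3 + q_2) with the largest k >= 1 whose denominator stays <= 12; these approach x as k grows, and every other convergent or intermediate fraction in range is farther away.
Largest k: floor((12 - q_2)/q_3) = floor((12 - 3)/4) = 2.
That gives (2*15 + 11)/(2*4 + 3) = 41/11.
Compare the errors: |x - 15/4| = |86*4 - 15*23|/(23*4) = 1/92, and |x - 41/11| = |86*11 - 41*23|/(23*11) = 3/253.
Cross-multiplying, 1*253 = 253 < 276 = 3*92, so 1/92 is smaller: the convergent 15/4 is closer to x than 41/11.

15/4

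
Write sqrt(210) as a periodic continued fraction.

Write x_i = (sqrt(210) + m_i)/d_i with (m_0, d_0) = (0, 1). a_0 = floor(sqrt(210)) = 14, since 14^2 = 196 <= 210 < 225 = 15^2.
Iterate m_{i+1} = d_i*a_i - m_i, d_{i+1} = (210 - m_{i+1}^2)/d_i, a_{i+1} = floor((a_0 + m_{i+1})/d_{i+1}):
  m_1 = 1*14 - 0 = 14, d_1 = (210 - 14^2)/1 = 14/1 = 14, a_1 = floor((14 + 14)/14) = 2.
  m_2 = 14*2 - 14 = 14, d_2 = (210 - 14^2)/14 = 14/14 = 1, a_2 = floor((14 + 14)/1) = 28.
  m_3 = 1*28 - 14 = 14, d_3 = (210 - 14^2)/1 = 14/1 = 14: (m_3, d_3) = (m_1, d_1) = (14, 14), so from here the quotients repeat a_1, a_2; the period length is 2.
Hence the expansion of sqrt(210) is a_0 = 14 followed by the repeating block 2, 28 (period 2).

[14; (2, 28)]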